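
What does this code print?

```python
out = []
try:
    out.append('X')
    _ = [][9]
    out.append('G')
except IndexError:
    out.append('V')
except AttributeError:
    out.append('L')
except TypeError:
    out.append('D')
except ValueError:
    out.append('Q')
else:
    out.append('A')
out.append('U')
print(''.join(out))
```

Execution trace: 'X' (try body) → 'V' (except IndexError) → 'U' (after the try/except). Output: XVU

Answer: XVU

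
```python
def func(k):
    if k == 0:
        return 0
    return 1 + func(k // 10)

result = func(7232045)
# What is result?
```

Count of digits of 7232045: 7

Answer: 7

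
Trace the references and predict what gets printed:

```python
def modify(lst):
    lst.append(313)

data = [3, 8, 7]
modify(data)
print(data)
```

Key concept: function modifies passed list.
Step by step:
`data = [3, 8, 7]` → data = [3, 8, 7]
`modify(data)` → data = [3, 8, 7, 313]
`print(data)` → prints [3, 8, 7, 313]

Answer: [3, 8, 7, 313]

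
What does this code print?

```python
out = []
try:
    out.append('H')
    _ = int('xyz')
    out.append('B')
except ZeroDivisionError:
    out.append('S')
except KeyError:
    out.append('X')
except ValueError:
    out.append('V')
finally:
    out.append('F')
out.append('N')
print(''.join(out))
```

Execution trace: 'H' (try body) → 'V' (except ValueError) → 'F' (finally) → 'N' (after the try/except). Output: HVFN

Answer: HVFN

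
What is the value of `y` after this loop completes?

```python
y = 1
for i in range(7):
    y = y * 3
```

Multiply by 3, 7 times: 1 * 3^7 = 2187
`y` takes the values: 1 → 3 → 9 → 27 → 81 → 243 → 729 → 2187

Answer: 2187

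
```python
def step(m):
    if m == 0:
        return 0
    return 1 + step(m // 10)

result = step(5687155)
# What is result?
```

Count of digits of 5687155: 7

Answer: 7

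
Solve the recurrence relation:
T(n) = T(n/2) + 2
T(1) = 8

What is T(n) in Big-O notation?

Each step divides n by 2 and adds 2. After log_2(n) steps we reach T(1)=8. So T(n) = 2·log_2(n) + 8 = O(log n).

Answer: O(log n)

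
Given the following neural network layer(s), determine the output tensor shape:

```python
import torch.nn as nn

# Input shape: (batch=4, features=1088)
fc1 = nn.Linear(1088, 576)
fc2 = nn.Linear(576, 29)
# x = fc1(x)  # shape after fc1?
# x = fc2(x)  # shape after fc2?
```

Input: (4, 1088) -> after fc1: (4, 576) -> Output: (4, 29)

Answer: (4, 29)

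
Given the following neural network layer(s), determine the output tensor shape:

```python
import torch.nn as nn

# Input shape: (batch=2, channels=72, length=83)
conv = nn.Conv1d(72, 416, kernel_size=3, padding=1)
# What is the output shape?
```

Input: (2, 72, 83) -> Output: (2, 416, 83)

Answer: (2, 416, 83)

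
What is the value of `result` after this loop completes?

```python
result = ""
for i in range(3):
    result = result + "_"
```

Repeat '_' 3 times
`result` takes the values: "" → "_" → "__" → "___"

Answer: "___"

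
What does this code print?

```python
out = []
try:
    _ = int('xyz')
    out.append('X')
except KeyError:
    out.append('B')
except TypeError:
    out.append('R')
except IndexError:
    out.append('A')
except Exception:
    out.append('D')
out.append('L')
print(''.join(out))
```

Execution trace: 'D' (except Exception) → 'L' (after the try/except). Output: DL

Answer: DL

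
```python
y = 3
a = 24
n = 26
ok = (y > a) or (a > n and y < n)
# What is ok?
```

Trace:
`y = 3` → y = 3
`a = 24` → a = 24
`n = 26` → n = 26
`ok = (y > a) or (a > n and y < n)` → ok = False
So ok = False

Answer: False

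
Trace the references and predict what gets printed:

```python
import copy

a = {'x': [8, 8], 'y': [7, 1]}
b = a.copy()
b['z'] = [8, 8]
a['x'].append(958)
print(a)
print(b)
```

Key concept: shallow copy of dict with mutable values.
Step by step:
`a = {'x': [8, 8], 'y': [7, 1]}` → a = {'x': [8, 8], 'y': [7, 1]}
`b = a.copy()` → b = {'x': [8, 8], 'y': [7, 1]}
`b['z'] = [8, 8]` → b = {'x': [8, 8], 'y': [7, 1], 'z': [8, 8]}
`a['x'].append(958)` → a = {'x': [8, 8, 958], 'y': [7, 1]}; b = {'x': [8, 8, 958], 'y': [7, 1], 'z': [8, 8]}
`print(a)` → prints {'x': [8, 8, 958], 'y': [7, 1]}
`print(b)` → prints {'x': [8, 8, 958], 'y': [7, 1], 'z': [8, 8]}

Answer:
{'x': [8, 8, 958], 'y': [7, 1]}
{'x': [8, 8, 958], 'y': [7, 1], 'z': [8, 8]}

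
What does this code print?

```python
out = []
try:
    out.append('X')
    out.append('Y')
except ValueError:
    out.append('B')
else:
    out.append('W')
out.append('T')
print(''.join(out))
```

Execution trace: 'X' (try body) → 'Y' (try body, no exception) → 'W' (else) → 'T' (after the try/except). Output: XYWT

Answer: XYWT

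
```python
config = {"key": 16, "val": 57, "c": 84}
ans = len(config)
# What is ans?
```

Trace:
`config = {"key": 16, "val": 57, "c": 84}` → config = {'key': 16, 'val': 57, 'c': 84}
`ans = len(config)` → ans = 3
So ans = 3

Answer: 3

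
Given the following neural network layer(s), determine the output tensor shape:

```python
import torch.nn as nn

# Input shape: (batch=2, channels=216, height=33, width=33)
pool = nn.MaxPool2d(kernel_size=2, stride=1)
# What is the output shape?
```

Input: (2, 216, 33, 33) -> Output: (2, 216, 32, 32)

Answer: (2, 216, 32, 32)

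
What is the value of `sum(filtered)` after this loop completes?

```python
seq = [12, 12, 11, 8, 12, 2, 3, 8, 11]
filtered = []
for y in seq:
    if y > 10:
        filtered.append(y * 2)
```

Sum of doubled values > 10
`filtered` takes the values: [] → [24] → [24, 24] → [24, 24, 22] → [24, 24, 22, 24] → [24, 24, 22, 24, 22]
So `sum(filtered)` = 116

Answer: 116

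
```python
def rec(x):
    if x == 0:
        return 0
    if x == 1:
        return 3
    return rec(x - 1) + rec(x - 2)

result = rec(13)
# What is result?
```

Build up from base cases: rec(0)=0, rec(1)=3, rec(2)=3, rec(3)=6, rec(4)=9, rec(5)=15, rec(6)=24, ..., rec(13)=699

Answer: 699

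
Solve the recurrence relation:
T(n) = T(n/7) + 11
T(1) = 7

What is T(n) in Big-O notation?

Each step divides n by 7 and adds 11. After log_7(n) steps we reach T(1)=7. So T(n) = 11·log_7(n) + 7 = O(log n).

Answer: O(log n)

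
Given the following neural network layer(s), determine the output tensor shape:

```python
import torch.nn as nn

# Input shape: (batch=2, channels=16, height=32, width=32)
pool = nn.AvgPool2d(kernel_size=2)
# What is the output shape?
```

Input: (2, 16, 32, 32) -> Output: (2, 16, 16, 16)

Answer: (2, 16, 16, 16)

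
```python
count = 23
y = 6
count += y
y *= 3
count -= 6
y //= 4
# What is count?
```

Trace:
`count = 23` → count = 23
`y = 6` → y = 6
`count += y` → count = 29
`y *= 3` → y = 18
`count -= 6` → count = 23
`y //= 4` → y = 4
So count = 23

Answer: 23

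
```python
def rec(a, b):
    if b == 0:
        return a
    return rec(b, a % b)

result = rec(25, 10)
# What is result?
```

rec(25, 10) -> rec(10, 5) -> rec(5, 0) -> 5

Answer: 5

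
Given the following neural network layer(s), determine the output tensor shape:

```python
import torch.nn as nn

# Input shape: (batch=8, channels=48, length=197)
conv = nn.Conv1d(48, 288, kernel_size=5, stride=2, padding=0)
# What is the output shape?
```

Input: (8, 48, 197) -> Output: (8, 288, 97)

Answer: (8, 288, 97)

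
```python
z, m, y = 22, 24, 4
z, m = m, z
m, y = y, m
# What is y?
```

Trace:
`z, m, y = 22, 24, 4` → z = 22; m = 24; y = 4
`z, m = m, z` → z = 24; m = 22
`m, y = y, m` → m = 4; y = 22
So y = 22

Answer: 22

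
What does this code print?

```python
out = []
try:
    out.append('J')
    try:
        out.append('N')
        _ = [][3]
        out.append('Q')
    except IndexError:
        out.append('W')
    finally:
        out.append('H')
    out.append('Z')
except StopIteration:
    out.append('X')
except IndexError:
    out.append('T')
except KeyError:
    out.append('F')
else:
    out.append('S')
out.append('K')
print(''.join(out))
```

Execution trace: 'J' (try body) → 'N' (inner try body) → 'W' (inner except IndexError) → 'H' (inner finally) → 'Z' (try body, no exception) → 'S' (else) → 'K' (after the try/except). Output: JNWHZSK

Answer: JNWHZSK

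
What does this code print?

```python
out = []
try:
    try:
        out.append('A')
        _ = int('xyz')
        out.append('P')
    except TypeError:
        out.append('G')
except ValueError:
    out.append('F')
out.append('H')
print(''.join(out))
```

Execution trace: 'A' (try body) → 'F' (outer except ValueError) → 'H' (after the try/except). Output: AFH

Answer: AFH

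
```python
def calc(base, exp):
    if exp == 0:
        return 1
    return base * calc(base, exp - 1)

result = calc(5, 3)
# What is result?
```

calc(5, 3) = 5 * 5 * 5 = 125

Answer: 125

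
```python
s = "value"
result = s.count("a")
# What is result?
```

Trace:
`s = "value"` → s = 'value'
`result = s.count("a")` → result = 1
So result = 1

Answer: 1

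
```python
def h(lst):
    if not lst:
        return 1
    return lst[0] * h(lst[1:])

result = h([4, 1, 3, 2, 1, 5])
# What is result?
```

Product over [4, 1, 3, 2, 1, 5] = 4 * 1 * 3 * 2 * 1 * 5 = 120

Answer: 120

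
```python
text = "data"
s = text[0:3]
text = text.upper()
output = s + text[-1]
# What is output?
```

Trace:
`text = "data"` → text = 'data'
`s = text[0:3]` → s = 'dat'
`text = text.upper()` → text = 'DATA'
`output = s + text[-1]` → output = 'datA'
So output = 'datA'

Answer: 'datA'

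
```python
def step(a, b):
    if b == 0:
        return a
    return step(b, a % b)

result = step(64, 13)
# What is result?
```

step(64, 13) -> step(13, 12) -> step(12, 1) -> step(1, 0) -> 1

Answer: 1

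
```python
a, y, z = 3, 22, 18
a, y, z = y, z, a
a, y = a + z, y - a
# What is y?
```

Trace:
`a, y, z = 3, 22, 18` → a = 3; y = 22; z = 18
`a, y, z = y, z, a` → a = 22; y = 18; z = 3
`a, y = a + z, y - a` → a = 25; y = -4
So y = -4

Answer: -4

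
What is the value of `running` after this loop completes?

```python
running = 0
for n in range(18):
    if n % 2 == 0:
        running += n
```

Sum of even numbers 0 to 17
`running` takes the values: 0 → 2 → 6 → 12 → 20 → 30 → 42 → 56 → 72

Answer: 72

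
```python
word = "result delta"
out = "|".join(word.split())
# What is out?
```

Trace:
`word = "result delta"` → word = 'result delta'
`out = "|".join(word.split())` → out = 'result|delta'
So out = 'result|delta'

Answer: 'result|delta'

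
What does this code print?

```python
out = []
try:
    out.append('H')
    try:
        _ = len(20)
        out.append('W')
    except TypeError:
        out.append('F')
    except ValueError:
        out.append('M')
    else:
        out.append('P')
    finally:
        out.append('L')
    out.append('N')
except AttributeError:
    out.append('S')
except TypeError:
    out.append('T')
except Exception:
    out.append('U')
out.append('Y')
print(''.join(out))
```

Execution trace: 'H' (try body) → 'F' (inner except TypeError) → 'L' (inner finally) → 'N' (try body, no exception) → 'Y' (after the try/except). Output: HFLNY

Answer: HFLNY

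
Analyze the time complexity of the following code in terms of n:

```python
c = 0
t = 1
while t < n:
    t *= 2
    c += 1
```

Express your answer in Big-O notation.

Each loop level contributes: log n. Multiplying the contributions gives O(log n).

Answer: O(log n)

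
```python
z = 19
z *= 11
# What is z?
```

Trace:
`z = 19` → z = 19
`z *= 11` → z = 209
So z = 209

Answer: 209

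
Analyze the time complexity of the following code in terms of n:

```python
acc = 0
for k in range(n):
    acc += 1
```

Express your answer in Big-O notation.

Each loop level contributes: n. Multiplying the contributions gives O(n).

Answer: O(n)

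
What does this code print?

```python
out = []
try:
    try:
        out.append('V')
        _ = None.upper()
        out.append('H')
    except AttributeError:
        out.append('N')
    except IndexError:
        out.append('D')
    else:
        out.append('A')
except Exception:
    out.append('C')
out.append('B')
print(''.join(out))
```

Execution trace: 'V' (inner try body) → 'N' (inner except AttributeError) → 'B' (after the try/except). Output: VNB

Answer: VNB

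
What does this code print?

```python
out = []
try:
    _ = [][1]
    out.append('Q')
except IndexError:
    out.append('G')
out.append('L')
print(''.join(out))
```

Execution trace: 'G' (except IndexError) → 'L' (after the try/except). Output: GL

Answer: GL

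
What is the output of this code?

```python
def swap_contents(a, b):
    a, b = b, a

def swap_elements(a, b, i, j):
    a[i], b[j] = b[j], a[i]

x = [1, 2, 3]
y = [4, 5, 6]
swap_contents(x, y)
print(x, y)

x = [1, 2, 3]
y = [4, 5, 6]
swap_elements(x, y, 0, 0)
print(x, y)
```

Key concept: parameter rebinding vs mutation.
Step by step:
`x = [1, 2, 3]` → x = [1, 2, 3]
`y = [4, 5, 6]` → y = [4, 5, 6]
`swap_contents(x, y)` → no visible change to tracked variables
`print(x, y)` → prints [1, 2, 3] [4, 5, 6]
`x = [1, 2, 3]` → x = [1, 2, 3]
`y = [4, 5, 6]` → y = [4, 5, 6]
`swap_elements(x, y, 0, 0)` → x = [4, 2, 3]; y = [1, 5, 6]
`print(x, y)` → prints [4, 2, 3] [1, 5, 6]

Answer:
[1, 2, 3] [4, 5, 6]
[4, 2, 3] [1, 5, 6]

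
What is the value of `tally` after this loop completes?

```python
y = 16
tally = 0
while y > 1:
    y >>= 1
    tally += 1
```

Count right shifts until 1
`tally` takes the values: 0 → 1 → 2 → 3 → 4

Answer: 4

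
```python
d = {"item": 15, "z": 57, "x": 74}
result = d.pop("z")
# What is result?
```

Trace:
`d = {"item": 15, "z": 57, "x": 74}` → d = {'item': 15, 'z': 57, 'x': 74}
`result = d.pop("z")` → d = {'item': 15, 'x': 74}; result = 57
So result = 57

Answer: 57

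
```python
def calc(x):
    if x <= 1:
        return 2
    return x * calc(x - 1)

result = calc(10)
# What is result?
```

calc(10) = 10 * 9 * 8 * 7 * 6 * 5 * 4 * 3 * 2 * 2 = 7257600

Answer: 7257600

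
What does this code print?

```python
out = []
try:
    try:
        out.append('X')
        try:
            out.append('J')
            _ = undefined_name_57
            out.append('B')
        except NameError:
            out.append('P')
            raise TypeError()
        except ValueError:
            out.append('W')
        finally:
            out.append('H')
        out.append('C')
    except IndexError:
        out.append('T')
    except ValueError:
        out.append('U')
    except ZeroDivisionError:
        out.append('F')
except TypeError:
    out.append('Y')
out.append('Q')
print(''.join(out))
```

Execution trace: 'X' (try body) → 'J' (inner try body) → 'P' (inner except NameError) → 'H' (inner finally) → 'Y' (outer except TypeError) → 'Q' (after the try/except). Output: XJPHYQ

Answer: XJPHYQ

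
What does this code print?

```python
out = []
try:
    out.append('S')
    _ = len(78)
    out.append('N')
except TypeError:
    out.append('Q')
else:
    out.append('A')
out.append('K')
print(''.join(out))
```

Execution trace: 'S' (try body) → 'Q' (except TypeError) → 'K' (after the try/except). Output: SQK

Answer: SQK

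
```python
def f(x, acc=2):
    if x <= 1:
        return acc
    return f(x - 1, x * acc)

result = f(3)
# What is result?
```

Accumulator trace (n, acc): (3, 2) -> (2, 6) -> (1, 12) -> return 12

Answer: 12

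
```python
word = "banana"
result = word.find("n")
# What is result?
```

Trace:
`word = "banana"` → word = 'banana'
`result = word.find("n")` → result = 2
So result = 2

Answer: 2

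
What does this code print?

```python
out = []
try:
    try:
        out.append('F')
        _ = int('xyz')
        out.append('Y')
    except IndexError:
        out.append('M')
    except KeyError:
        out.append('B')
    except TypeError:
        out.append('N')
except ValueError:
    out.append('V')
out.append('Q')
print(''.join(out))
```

Execution trace: 'F' (try body) → 'V' (outer except ValueError) → 'Q' (after the try/except). Output: FVQ

Answer: FVQ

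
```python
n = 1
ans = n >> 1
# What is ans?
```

Trace:
`n = 1` → n = 1
`ans = n >> 1` → ans = 0
So ans = 0

Answer: 0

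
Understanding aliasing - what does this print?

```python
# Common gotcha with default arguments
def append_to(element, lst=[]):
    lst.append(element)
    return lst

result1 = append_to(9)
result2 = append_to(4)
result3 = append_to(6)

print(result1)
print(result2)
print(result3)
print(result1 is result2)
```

Key concept: mutable default argument gotcha.
Step by step:
`result1 = append_to(9)` → result1 = [9]
`result2 = append_to(4)` → result1 = [9, 4] (same object as result2); result2 = [9, 4] (same object as result1)
`result3 = append_to(6)` → result1 = [9, 4, 6] (same object as result2, result3); result2 = [9, 4, 6] (same object as result1, result3); result3 = [9, 4, 6] (same object as result1, result2)
`print(result1)` → prints [9, 4, 6]
`print(result2)` → prints [9, 4, 6]
`print(result3)` → prints [9, 4, 6]
`print(result1 is result2)` → prints True

Answer:
[9, 4, 6]
[9, 4, 6]
[9, 4, 6]
True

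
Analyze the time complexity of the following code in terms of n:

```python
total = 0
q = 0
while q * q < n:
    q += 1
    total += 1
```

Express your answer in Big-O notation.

Each loop level contributes: √n. Multiplying the contributions gives O(√n).

Answer: O(√n)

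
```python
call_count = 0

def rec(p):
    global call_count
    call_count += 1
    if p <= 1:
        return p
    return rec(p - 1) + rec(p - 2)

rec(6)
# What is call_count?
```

Calls(p) = 1 + Calls(p-1) + Calls(p-2); Calls(0)=Calls(1)=1. For p=6 this gives 25.

Answer: 25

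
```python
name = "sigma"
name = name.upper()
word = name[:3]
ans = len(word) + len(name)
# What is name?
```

Trace:
`name = "sigma"` → name = 'sigma'
`name = name.upper()` → name = 'SIGMA'
`word = name[:3]` → word = 'SIG'
`ans = len(word) + len(name)` → ans = 8
So name = 'SIGMA'

Answer: 'SIGMA'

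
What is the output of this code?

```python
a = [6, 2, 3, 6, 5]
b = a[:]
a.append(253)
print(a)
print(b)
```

Key concept: slice [:] creates copy.
Step by step:
`a = [6, 2, 3, 6, 5]` → a = [6, 2, 3, 6, 5]
`b = a[:]` → b = [6, 2, 3, 6, 5]
`a.append(253)` → a = [6, 2, 3, 6, 5, 253]
`print(a)` → prints [6, 2, 3, 6, 5, 253]
`print(b)` → prints [6, 2, 3, 6, 5]

Answer:
[6, 2, 3, 6, 5, 253]
[6, 2, 3, 6, 5]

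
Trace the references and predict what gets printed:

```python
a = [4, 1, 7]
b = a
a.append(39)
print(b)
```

Key concept: basic list aliasing.
Step by step:
`a = [4, 1, 7]` → a = [4, 1, 7]
`b = a` → b = [4, 1, 7] (same object as a)
`a.append(39)` → a = [4, 1, 7, 39] (same object as b); b = [4, 1, 7, 39] (same object as a)
`print(b)` → prints [4, 1, 7, 39]

Answer: [4, 1, 7, 39]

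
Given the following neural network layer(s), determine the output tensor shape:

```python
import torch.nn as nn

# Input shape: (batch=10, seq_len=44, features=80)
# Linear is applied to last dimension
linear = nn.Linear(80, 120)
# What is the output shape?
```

Input: (10, 44, 80) -> Output: (10, 44, 120)

Answer: (10, 44, 120)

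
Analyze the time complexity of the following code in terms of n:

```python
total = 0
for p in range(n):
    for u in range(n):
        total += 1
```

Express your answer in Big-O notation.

Each loop level contributes: n × n. Multiplying the contributions gives O(n^2).

Answer: O(n^2)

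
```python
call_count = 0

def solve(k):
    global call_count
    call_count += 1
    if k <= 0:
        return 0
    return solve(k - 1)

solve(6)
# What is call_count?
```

Linear recursion stepping by 1: 7 calls from k=6 down to ≤0.

Answer: 7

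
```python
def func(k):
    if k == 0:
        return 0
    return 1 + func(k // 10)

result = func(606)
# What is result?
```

Count of digits of 606: 3

Answer: 3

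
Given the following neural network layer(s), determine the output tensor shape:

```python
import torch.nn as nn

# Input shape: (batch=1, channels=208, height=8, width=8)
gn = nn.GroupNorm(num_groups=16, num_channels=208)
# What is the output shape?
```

Input: (1, 208, 8, 8) -> Output: (1, 208, 8, 8)

Answer: (1, 208, 8, 8)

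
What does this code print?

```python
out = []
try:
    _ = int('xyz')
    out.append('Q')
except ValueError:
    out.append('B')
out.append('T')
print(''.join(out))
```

Execution trace: 'B' (except ValueError) → 'T' (after the try/except). Output: BT

Answer: BT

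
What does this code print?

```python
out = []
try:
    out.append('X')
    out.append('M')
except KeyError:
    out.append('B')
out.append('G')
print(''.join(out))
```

Execution trace: 'X' (try body) → 'M' (try body, no exception) → 'G' (after the try/except). Output: XMG

Answer: XMG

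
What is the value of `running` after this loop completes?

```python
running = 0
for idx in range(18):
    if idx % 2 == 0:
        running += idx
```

Sum of even numbers 0 to 17
`running` takes the values: 0 → 2 → 6 → 12 → 20 → 30 → 42 → 56 → 72

Answer: 72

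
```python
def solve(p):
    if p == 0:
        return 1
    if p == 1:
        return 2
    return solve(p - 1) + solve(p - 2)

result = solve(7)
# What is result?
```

Build up from base cases: solve(0)=1, solve(1)=2, solve(2)=3, solve(3)=5, solve(4)=8, solve(5)=13, solve(6)=21, ..., solve(7)=34

Answer: 34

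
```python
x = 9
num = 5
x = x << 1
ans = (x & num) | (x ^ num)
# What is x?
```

Trace:
`x = 9` → x = 9
`num = 5` → num = 5
`x = x << 1` → x = 18
`ans = (x & num) | (x ^ num)` → ans = 23
So x = 18

Answer: 18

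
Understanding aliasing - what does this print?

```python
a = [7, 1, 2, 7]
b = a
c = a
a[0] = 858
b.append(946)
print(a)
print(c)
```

Key concept: multiple aliases.
Step by step:
`a = [7, 1, 2, 7]` → a = [7, 1, 2, 7]
`b = a` → b = [7, 1, 2, 7] (same object as a)
`c = a` → c = [7, 1, 2, 7] (same object as a, b)
`a[0] = 858` → a = [858, 1, 2, 7] (same object as b, c); b = [858, 1, 2, 7] (same object as a, c); c = [858, 1, 2, 7] (same object as a, b)
`b.append(946)` → a = [858, 1, 2, 7, 946] (same object as b, c); b = [858, 1, 2, 7, 946] (same object as a, c); c = [858, 1, 2, 7, 946] (same object as a, b)
`print(a)` → prints [858, 1, 2, 7, 946]
`print(c)` → prints [858, 1, 2, 7, 946]

Answer:
[858, 1, 2, 7, 946]
[858, 1, 2, 7, 946]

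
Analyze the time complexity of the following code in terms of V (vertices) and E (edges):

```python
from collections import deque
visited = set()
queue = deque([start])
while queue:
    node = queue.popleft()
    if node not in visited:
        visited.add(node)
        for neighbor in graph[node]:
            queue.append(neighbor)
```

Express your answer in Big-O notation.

This is Breadth-first search on a graph. Time complexity: O(V + E).

Answer: O(V + E)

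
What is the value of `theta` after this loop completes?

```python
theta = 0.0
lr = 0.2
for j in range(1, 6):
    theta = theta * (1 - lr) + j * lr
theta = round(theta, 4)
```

Moving average with lr=0.2
`theta` takes the values: 0.0 → 0.2 → 0.56 → 1.048 → 1.6384 → 2.31072 → 2.3107

Answer: 2.3107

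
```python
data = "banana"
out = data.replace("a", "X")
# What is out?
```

Trace:
`data = "banana"` → data = 'banana'
`out = data.replace("a", "X")` → out = 'bXnXnX'
So out = 'bXnXnX'

Answer: 'bXnXnX'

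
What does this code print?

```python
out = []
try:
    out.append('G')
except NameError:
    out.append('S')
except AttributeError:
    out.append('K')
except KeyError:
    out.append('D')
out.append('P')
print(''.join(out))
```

Execution trace: 'G' (try body, no exception) → 'P' (after the try/except). Output: GP

Answer: GP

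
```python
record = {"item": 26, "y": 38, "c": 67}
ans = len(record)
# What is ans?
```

Trace:
`record = {"item": 26, "y": 38, "c": 67}` → record = {'item': 26, 'y': 38, 'c': 67}
`ans = len(record)` → ans = 3
So ans = 3

Answer: 3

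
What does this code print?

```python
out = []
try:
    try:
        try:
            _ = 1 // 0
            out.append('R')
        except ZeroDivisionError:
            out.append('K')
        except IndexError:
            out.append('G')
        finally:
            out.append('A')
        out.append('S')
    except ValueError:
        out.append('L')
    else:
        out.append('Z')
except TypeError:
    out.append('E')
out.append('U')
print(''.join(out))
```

Execution trace: 'K' (inner except ZeroDivisionError) → 'A' (inner finally) → 'S' (try body, no exception) → 'Z' (else) → 'U' (after the try/except). Output: KASZU

Answer: KASZU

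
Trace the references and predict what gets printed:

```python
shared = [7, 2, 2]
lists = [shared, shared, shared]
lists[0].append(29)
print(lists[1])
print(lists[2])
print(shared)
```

Key concept: list of same reference.
Step by step:
`shared = [7, 2, 2]` → shared = [7, 2, 2]
`lists = [shared, shared, shared]` → lists = [[7, 2, 2], [7, 2, 2], [7, 2, 2]]
`lists[0].append(29)` → shared = [7, 2, 2, 29]; lists = [[7, 2, 2, 29], [7, 2, 2, 29], [7, 2, 2, 29]]
`print(lists[1])` → prints [7, 2, 2, 29]
`print(lists[2])` → prints [7, 2, 2, 29]
`print(shared)` → prints [7, 2, 2, 29]

Answer:
[7, 2, 2, 29]
[7, 2, 2, 29]
[7, 2, 2, 29]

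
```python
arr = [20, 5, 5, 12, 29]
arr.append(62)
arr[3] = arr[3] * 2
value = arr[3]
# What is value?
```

Trace:
`arr = [20, 5, 5, 12, 29]` → arr = [20, 5, 5, 12, 29]
`arr.append(62)` → arr = [20, 5, 5, 12, 29, 62]
`arr[3] = arr[3] * 2` → arr = [20, 5, 5, 24, 29, 62]
`value = arr[3]` → value = 24
So value = 24

Answer: 24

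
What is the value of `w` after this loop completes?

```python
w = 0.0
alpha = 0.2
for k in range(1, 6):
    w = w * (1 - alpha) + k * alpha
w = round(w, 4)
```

Moving average with lr=0.2
`w` takes the values: 0.0 → 0.2 → 0.56 → 1.048 → 1.6384 → 2.31072 → 2.3107

Answer: 2.3107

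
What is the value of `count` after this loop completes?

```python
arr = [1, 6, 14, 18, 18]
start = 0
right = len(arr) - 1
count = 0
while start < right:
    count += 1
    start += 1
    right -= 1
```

Iterations until pointers meet (list length 5)
`count` takes the values: 0 → 1 → 2

Answer: 2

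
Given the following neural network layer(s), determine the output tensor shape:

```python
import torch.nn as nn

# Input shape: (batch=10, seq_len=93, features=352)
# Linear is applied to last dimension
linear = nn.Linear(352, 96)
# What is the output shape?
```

Input: (10, 93, 352) -> Output: (10, 93, 96)

Answer: (10, 93, 96)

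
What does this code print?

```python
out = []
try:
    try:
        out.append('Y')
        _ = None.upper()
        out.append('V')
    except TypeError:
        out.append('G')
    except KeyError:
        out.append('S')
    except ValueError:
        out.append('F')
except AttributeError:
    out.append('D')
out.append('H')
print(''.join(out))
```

Execution trace: 'Y' (try body) → 'D' (outer except AttributeError) → 'H' (after the try/except). Output: YDH

Answer: YDH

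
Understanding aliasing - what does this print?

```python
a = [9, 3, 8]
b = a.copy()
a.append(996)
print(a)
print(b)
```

Key concept: list.copy() creates independent copy.
Step by step:
`a = [9, 3, 8]` → a = [9, 3, 8]
`b = a.copy()` → b = [9, 3, 8]
`a.append(996)` → a = [9, 3, 8, 996]
`print(a)` → prints [9, 3, 8, 996]
`print(b)` → prints [9, 3, 8]

Answer:
[9, 3, 8, 996]
[9, 3, 8]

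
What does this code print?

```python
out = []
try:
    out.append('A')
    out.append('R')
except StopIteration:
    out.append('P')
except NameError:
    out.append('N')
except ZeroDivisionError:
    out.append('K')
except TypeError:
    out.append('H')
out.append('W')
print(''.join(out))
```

Execution trace: 'A' (try body) → 'R' (try body, no exception) → 'W' (after the try/except). Output: ARW

Answer: ARW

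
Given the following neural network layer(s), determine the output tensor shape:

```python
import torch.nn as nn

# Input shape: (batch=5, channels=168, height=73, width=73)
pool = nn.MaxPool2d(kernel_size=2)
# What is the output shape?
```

Input: (5, 168, 73, 73) -> Output: (5, 168, 36, 36)

Answer: (5, 168, 36, 36)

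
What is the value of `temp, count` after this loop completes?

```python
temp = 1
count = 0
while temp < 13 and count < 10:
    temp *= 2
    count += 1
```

Double until >= 13 or 10 iterations
`temp, count` takes the values: (1, 0) → (2, 0) → (2, 1) → (4, 1) → (4, 2) → (8, 2) → (8, 3) → (16, 3) → (16, 4)

Answer: 16, 4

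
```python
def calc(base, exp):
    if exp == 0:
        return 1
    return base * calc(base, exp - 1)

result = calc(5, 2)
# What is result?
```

calc(5, 2) = 5 * 5 = 25

Answer: 25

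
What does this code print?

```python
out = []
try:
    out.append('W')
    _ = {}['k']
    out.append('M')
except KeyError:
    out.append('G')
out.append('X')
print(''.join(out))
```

Execution trace: 'W' (try body) → 'G' (except KeyError) → 'X' (after the try/except). Output: WGX

Answer: WGX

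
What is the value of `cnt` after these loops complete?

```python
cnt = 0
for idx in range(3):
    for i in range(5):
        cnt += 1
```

3 * 5 = 15
`cnt` takes the values: 0 → 1 → 2 → 3 → 4 → 5 → 6 → 7 → 8 → 9 → 10 → 11 → 12 → 13 → 14 → 15

Answer: 15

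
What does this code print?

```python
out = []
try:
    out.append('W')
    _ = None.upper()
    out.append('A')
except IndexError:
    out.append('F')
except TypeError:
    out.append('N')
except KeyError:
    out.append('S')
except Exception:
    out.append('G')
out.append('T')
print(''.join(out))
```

Execution trace: 'W' (try body) → 'G' (except Exception) → 'T' (after the try/except). Output: WGT

Answer: WGT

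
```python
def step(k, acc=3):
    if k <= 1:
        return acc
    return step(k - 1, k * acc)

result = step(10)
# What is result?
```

Accumulator trace (n, acc): (10, 3) -> (9, 30) -> (8, 270) -> (7, 2160) -> (6, 15120) -> (5, 90720) -> (4, 453600) -> (3, 1814400) -> (2, 5443200) -> (1, 10886400) -> return 10886400

Answer: 10886400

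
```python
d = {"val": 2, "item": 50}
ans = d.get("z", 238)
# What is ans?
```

Trace:
`d = {"val": 2, "item": 50}` → d = {'val': 2, 'item': 50}
`ans = d.get("z", 238)` → ans = 238
So ans = 238

Answer: 238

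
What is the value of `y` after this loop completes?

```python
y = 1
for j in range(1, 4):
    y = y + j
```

Start at 1, add 1 through 3
`y` takes the values: 1 → 2 → 4 → 7

Answer: 7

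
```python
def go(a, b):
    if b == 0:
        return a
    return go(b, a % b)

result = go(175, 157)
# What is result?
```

go(175, 157) -> go(157, 18) -> go(18, 13) -> go(13, 5) -> go(5, 3) -> go(3, 2) -> go(2, 1) -> go(1, 0) -> 1

Answer: 1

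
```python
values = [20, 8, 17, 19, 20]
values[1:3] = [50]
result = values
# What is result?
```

Trace:
`values = [20, 8, 17, 19, 20]` → values = [20, 8, 17, 19, 20]
`values[1:3] = [50]` → values = [20, 50, 19, 20]
`result = values` → result = [20, 50, 19, 20]
So result = [20, 50, 19, 20]

Answer: [20, 50, 19, 20]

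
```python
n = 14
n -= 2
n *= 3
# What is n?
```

Trace:
`n = 14` → n = 14
`n -= 2` → n = 12
`n *= 3` → n = 36
So n = 36

Answer: 36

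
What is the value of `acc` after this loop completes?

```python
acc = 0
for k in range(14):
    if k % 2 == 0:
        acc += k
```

Sum of even numbers 0 to 13
`acc` takes the values: 0 → 2 → 6 → 12 → 20 → 30 → 42

Answer: 42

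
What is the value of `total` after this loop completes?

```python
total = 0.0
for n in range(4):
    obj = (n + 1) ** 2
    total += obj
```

Sum of squared losses 1² + 2² + ... + 4²
`total` takes the values: 0.0 → 1.0 → 5.0 → 14.0 → 30.0

Answer: 30.0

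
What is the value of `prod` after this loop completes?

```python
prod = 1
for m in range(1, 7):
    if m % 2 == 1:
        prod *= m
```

Product of odd numbers 1 to 6
`prod` takes the values: 1 → 3 → 15

Answer: 15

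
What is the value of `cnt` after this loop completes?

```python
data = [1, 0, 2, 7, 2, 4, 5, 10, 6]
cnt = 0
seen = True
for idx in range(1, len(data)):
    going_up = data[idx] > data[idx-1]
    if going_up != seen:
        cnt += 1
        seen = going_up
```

Count direction changes in [1, 0, 2, 7, 2, 4, 5, 10, 6]
`cnt` takes the values: 0 → 1 → 2 → 3 → 4 → 5

Answer: 5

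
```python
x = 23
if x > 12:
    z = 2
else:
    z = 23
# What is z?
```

Trace:
`x = 23` → x = 23
`if x > 12: ...` → x > 12 is True → z = 2
So z = 2

Answer: 2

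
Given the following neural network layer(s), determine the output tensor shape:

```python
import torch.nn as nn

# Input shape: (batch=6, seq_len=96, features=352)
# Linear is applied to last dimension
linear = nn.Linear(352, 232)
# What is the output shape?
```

Input: (6, 96, 352) -> Output: (6, 96, 232)

Answer: (6, 96, 232)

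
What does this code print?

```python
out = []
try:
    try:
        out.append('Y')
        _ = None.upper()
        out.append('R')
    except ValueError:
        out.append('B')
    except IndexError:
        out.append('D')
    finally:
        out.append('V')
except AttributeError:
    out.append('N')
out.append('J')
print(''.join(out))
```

Execution trace: 'Y' (try body) → 'V' (finally) → 'N' (outer except AttributeError) → 'J' (after the try/except). Output: YVNJ

Answer: YVNJ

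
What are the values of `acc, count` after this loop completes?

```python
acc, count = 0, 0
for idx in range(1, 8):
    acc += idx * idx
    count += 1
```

Sum of squares and count
`acc, count` takes the values: (0, 0) → (1, 0) → (1, 1) → (5, 1) → (5, 2) → (14, 2) → (14, 3) → (30, 3) → (30, 4) → (55, 4) → (55, 5) → (91, 5) → (91, 6) → (140, 6) → (140, 7)

Answer: 140, 7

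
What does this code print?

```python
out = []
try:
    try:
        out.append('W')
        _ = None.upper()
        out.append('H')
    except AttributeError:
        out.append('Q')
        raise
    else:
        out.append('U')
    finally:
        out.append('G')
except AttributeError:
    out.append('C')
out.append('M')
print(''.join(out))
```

Execution trace: 'W' (inner try body) → 'Q' (inner except AttributeError) → 'G' (inner finally) → 'C' (outer except AttributeError) → 'M' (after the try/except). Output: WQGCM

Answer: WQGCM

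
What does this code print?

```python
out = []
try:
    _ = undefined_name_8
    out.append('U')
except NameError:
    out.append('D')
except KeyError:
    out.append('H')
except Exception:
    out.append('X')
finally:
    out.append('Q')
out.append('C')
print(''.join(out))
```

Execution trace: 'D' (except NameError) → 'Q' (finally) → 'C' (after the try/except). Output: DQC

Answer: DQC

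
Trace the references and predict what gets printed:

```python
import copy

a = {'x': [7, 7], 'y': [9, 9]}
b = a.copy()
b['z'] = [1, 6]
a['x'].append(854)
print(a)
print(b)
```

Key concept: shallow copy of dict with mutable values.
Step by step:
`a = {'x': [7, 7], 'y': [9, 9]}` → a = {'x': [7, 7], 'y': [9, 9]}
`b = a.copy()` → b = {'x': [7, 7], 'y': [9, 9]}
`b['z'] = [1, 6]` → b = {'x': [7, 7], 'y': [9, 9], 'z': [1, 6]}
`a['x'].append(854)` → a = {'x': [7, 7, 854], 'y': [9, 9]}; b = {'x': [7, 7, 854], 'y': [9, 9], 'z': [1, 6]}
`print(a)` → prints {'x': [7, 7, 854], 'y': [9, 9]}
`print(b)` → prints {'x': [7, 7, 854], 'y': [9, 9], 'z': [1, 6]}

Answer:
{'x': [7, 7, 854], 'y': [9, 9]}
{'x': [7, 7, 854], 'y': [9, 9], 'z': [1, 6]}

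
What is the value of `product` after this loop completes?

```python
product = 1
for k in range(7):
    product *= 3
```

3^7 = 2187
`product` takes the values: 1 → 3 → 9 → 27 → 81 → 243 → 729 → 2187

Answer: 2187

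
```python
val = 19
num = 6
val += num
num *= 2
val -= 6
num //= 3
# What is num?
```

Trace:
`val = 19` → val = 19
`num = 6` → num = 6
`val += num` → val = 25
`num *= 2` → num = 12
`val -= 6` → val = 19
`num //= 3` → num = 4
So num = 4

Answer: 4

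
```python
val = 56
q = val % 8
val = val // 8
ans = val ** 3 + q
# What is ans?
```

Trace:
`val = 56` → val = 56
`q = val % 8` → q = 0
`val = val // 8` → val = 7
`ans = val ** 3 + q` → ans = 343
So ans = 343

Answer: 343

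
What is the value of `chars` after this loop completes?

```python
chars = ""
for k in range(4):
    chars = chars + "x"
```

Repeat 'x' 4 times
`chars` takes the values: "" → "x" → "xx" → "xxx" → "xxxx"

Answer: "xxxx"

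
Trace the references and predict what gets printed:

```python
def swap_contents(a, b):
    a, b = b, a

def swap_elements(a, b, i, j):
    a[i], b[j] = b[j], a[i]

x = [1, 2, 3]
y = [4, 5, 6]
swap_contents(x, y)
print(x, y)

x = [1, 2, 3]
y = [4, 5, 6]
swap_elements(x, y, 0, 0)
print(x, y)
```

Key concept: parameter rebinding vs mutation.
Step by step:
`x = [1, 2, 3]` → x = [1, 2, 3]
`y = [4, 5, 6]` → y = [4, 5, 6]
`swap_contents(x, y)` → no visible change to tracked variables
`print(x, y)` → prints [1, 2, 3] [4, 5, 6]
`x = [1, 2, 3]` → x = [1, 2, 3]
`y = [4, 5, 6]` → y = [4, 5, 6]
`swap_elements(x, y, 0, 0)` → x = [4, 2, 3]; y = [1, 5, 6]
`print(x, y)` → prints [4, 2, 3] [1, 5, 6]

Answer:
[1, 2, 3] [4, 5, 6]
[4, 2, 3] [1, 5, 6]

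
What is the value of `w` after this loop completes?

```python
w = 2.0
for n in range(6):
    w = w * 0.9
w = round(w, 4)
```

Exponential decay: 2.0 * 0.9^6
`w` takes the values: 2.0 → 1.8 → 1.62 → 1.458 → 1.3122 → 1.18098 → 1.062882 → 1.0629

Answer: 1.0629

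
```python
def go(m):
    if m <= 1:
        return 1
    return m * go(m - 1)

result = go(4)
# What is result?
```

go(4) = 4 * 3 * 2 * 1 = 24

Answer: 24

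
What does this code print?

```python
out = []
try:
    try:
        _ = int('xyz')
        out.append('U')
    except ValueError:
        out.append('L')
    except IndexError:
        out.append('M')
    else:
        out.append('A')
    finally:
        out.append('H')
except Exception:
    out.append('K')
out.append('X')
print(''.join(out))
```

Execution trace: 'L' (inner except ValueError) → 'H' (inner finally) → 'X' (after the try/except). Output: LHX

Answer: LHX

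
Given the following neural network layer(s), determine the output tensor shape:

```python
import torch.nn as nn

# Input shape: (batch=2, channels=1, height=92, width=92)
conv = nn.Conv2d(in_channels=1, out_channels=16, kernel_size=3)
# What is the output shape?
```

Input: (2, 1, 92, 92) -> Output: (2, 16, 90, 90)

Answer: (2, 16, 90, 90)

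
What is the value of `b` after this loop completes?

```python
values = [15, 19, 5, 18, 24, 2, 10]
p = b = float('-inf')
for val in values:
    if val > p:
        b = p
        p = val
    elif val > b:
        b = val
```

Second largest (with repeats) in [15, 19, 5, 18, 24, 2, 10]
`b` takes the values: -inf → 15 → 18 → 19

Answer: 19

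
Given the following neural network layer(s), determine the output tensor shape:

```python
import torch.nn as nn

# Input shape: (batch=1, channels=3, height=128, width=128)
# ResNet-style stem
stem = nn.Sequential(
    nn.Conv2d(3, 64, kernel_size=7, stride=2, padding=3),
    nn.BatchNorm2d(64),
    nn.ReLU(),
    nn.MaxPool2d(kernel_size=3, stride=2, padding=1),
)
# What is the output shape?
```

Input: (1, 3, 128, 128) -> after Conv2d 7x7 stride=2: (1, 64, 64, 64) -> Output: (1, 64, 32, 32)

Answer: (1, 64, 32, 32)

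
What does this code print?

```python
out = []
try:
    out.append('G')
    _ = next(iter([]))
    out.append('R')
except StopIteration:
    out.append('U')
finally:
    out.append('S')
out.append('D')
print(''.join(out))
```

Execution trace: 'G' (try body) → 'U' (except StopIteration) → 'S' (finally) → 'D' (after the try/except). Output: GUSD

Answer: GUSD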